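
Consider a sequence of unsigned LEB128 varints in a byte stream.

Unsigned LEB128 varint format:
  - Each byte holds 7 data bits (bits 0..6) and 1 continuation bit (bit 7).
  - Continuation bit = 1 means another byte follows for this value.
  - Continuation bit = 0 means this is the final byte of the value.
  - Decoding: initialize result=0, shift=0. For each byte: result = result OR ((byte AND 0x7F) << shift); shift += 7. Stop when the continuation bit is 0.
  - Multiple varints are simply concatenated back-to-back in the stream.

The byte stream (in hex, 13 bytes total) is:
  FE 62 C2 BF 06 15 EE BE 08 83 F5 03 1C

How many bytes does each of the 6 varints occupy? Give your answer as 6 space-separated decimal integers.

  byte[0]=0xFE cont=1 payload=0x7E=126: acc |= 126<<0 -> acc=126 shift=7
  byte[1]=0x62 cont=0 payload=0x62=98: acc |= 98<<7 -> acc=12670 shift=14 [end]
Varint 1: bytes[0:2] = FE 62 -> value 12670 (2 byte(s))
  byte[2]=0xC2 cont=1 payload=0x42=66: acc |= 66<<0 -> acc=66 shift=7
  byte[3]=0xBF cont=1 payload=0x3F=63: acc |= 63<<7 -> acc=8130 shift=14
  byte[4]=0x06 cont=0 payload=0x06=6: acc |= 6<<14 -> acc=106434 shift=21 [end]
Varint 2: bytes[2:5] = C2 BF 06 -> value 106434 (3 byte(s))
  byte[5]=0x15 cont=0 payload=0x15=21: acc |= 21<<0 -> acc=21 shift=7 [end]
Varint 3: bytes[5:6] = 15 -> value 21 (1 byte(s))
  byte[6]=0xEE cont=1 payload=0x6E=110: acc |= 110<<0 -> acc=110 shift=7
  byte[7]=0xBE cont=1 payload=0x3E=62: acc |= 62<<7 -> acc=8046 shift=14
  byte[8]=0x08 cont=0 payload=0x08=8: acc |= 8<<14 -> acc=139118 shift=21 [end]
Varint 4: bytes[6:9] = EE BE 08 -> value 139118 (3 byte(s))
  byte[9]=0x83 cont=1 payload=0x03=3: acc |= 3<<0 -> acc=3 shift=7
  byte[10]=0xF5 cont=1 payload=0x75=117: acc |= 117<<7 -> acc=14979 shift=14
  byte[11]=0x03 cont=0 payload=0x03=3: acc |= 3<<14 -> acc=64131 shift=21 [end]
Varint 5: bytes[9:12] = 83 F5 03 -> value 64131 (3 byte(s))
  byte[12]=0x1C cont=0 payload=0x1C=28: acc |= 28<<0 -> acc=28 shift=7 [end]
Varint 6: bytes[12:13] = 1C -> value 28 (1 byte(s))

Answer: 2 3 1 3 3 1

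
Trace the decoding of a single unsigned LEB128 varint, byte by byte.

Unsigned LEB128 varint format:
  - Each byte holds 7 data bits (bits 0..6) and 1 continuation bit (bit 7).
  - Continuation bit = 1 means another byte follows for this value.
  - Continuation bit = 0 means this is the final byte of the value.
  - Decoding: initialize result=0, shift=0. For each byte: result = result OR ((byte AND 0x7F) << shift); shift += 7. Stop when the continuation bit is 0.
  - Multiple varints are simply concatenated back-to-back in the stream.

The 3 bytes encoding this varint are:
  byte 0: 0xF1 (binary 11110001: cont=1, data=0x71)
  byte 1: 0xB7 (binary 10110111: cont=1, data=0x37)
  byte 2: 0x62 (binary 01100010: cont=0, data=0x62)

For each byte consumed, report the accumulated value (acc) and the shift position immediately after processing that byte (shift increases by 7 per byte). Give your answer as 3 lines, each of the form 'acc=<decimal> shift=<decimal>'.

byte 0=0xF1: payload=0x71=113, contrib = 113<<0 = 113; acc -> 113, shift -> 7
byte 1=0xB7: payload=0x37=55, contrib = 55<<7 = 7040; acc -> 7153, shift -> 14
byte 2=0x62: payload=0x62=98, contrib = 98<<14 = 1605632; acc -> 1612785, shift -> 21

Answer: acc=113 shift=7
acc=7153 shift=14
acc=1612785 shift=21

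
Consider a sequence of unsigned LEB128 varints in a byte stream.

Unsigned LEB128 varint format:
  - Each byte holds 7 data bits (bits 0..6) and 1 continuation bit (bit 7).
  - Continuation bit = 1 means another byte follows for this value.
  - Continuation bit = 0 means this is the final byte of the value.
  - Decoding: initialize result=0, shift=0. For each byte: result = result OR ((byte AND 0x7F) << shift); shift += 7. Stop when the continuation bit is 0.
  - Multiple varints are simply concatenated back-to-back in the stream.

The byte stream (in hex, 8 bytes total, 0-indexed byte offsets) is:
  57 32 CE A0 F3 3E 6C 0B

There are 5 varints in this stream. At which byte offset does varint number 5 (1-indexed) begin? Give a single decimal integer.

Answer: 7

Derivation:
  byte[0]=0x57 cont=0 payload=0x57=87: acc |= 87<<0 -> acc=87 shift=7 [end]
Varint 1: bytes[0:1] = 57 -> value 87 (1 byte(s))
  byte[1]=0x32 cont=0 payload=0x32=50: acc |= 50<<0 -> acc=50 shift=7 [end]
Varint 2: bytes[1:2] = 32 -> value 50 (1 byte(s))
  byte[2]=0xCE cont=1 payload=0x4E=78: acc |= 78<<0 -> acc=78 shift=7
  byte[3]=0xA0 cont=1 payload=0x20=32: acc |= 32<<7 -> acc=4174 shift=14
  byte[4]=0xF3 cont=1 payload=0x73=115: acc |= 115<<14 -> acc=1888334 shift=21
  byte[5]=0x3E cont=0 payload=0x3E=62: acc |= 62<<21 -> acc=131911758 shift=28 [end]
Varint 3: bytes[2:6] = CE A0 F3 3E -> value 131911758 (4 byte(s))
  byte[6]=0x6C cont=0 payload=0x6C=108: acc |= 108<<0 -> acc=108 shift=7 [end]
Varint 4: bytes[6:7] = 6C -> value 108 (1 byte(s))
  byte[7]=0x0B cont=0 payload=0x0B=11: acc |= 11<<0 -> acc=11 shift=7 [end]
Varint 5: bytes[7:8] = 0B -> value 11 (1 byte(s))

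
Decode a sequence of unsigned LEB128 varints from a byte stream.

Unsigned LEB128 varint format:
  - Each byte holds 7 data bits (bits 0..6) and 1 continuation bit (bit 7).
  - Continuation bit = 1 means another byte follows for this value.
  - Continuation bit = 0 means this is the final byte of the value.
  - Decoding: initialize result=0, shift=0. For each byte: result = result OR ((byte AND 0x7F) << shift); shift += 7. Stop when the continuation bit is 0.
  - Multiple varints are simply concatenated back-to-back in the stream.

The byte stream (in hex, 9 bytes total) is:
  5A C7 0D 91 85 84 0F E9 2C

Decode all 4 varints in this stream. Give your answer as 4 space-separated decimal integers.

Answer: 90 1735 31523473 5737

Derivation:
  byte[0]=0x5A cont=0 payload=0x5A=90: acc |= 90<<0 -> acc=90 shift=7 [end]
Varint 1: bytes[0:1] = 5A -> value 90 (1 byte(s))
  byte[1]=0xC7 cont=1 payload=0x47=71: acc |= 71<<0 -> acc=71 shift=7
  byte[2]=0x0D cont=0 payload=0x0D=13: acc |= 13<<7 -> acc=1735 shift=14 [end]
Varint 2: bytes[1:3] = C7 0D -> value 1735 (2 byte(s))
  byte[3]=0x91 cont=1 payload=0x11=17: acc |= 17<<0 -> acc=17 shift=7
  byte[4]=0x85 cont=1 payload=0x05=5: acc |= 5<<7 -> acc=657 shift=14
  byte[5]=0x84 cont=1 payload=0x04=4: acc |= 4<<14 -> acc=66193 shift=21
  byte[6]=0x0F cont=0 payload=0x0F=15: acc |= 15<<21 -> acc=31523473 shift=28 [end]
Varint 3: bytes[3:7] = 91 85 84 0F -> value 31523473 (4 byte(s))
  byte[7]=0xE9 cont=1 payload=0x69=105: acc |= 105<<0 -> acc=105 shift=7
  byte[8]=0x2C cont=0 payload=0x2C=44: acc |= 44<<7 -> acc=5737 shift=14 [end]
Varint 4: bytes[7:9] = E9 2C -> value 5737 (2 byte(s))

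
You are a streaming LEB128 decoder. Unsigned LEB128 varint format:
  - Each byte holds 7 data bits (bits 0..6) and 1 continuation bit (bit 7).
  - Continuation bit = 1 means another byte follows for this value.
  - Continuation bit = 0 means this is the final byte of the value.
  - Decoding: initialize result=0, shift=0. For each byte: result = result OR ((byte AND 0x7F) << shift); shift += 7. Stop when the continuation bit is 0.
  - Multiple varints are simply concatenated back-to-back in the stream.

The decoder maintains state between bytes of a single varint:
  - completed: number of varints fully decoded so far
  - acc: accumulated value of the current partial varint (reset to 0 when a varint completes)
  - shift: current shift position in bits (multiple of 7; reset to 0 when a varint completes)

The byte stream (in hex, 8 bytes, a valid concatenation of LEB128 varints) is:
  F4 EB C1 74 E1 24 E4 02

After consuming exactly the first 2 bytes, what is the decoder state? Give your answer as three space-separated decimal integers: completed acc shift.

byte[0]=0xF4 cont=1 payload=0x74: acc |= 116<<0 -> completed=0 acc=116 shift=7
byte[1]=0xEB cont=1 payload=0x6B: acc |= 107<<7 -> completed=0 acc=13812 shift=14

Answer: 0 13812 14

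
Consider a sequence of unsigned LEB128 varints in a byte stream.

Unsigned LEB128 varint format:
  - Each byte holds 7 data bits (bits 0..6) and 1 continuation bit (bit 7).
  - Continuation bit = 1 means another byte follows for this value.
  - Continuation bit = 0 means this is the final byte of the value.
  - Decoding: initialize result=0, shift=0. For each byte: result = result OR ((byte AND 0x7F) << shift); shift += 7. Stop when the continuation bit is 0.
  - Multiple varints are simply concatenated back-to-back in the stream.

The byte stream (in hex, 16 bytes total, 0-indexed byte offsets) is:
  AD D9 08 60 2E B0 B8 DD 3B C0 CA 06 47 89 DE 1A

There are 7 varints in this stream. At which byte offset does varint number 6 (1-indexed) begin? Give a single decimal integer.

Answer: 12

Derivation:
  byte[0]=0xAD cont=1 payload=0x2D=45: acc |= 45<<0 -> acc=45 shift=7
  byte[1]=0xD9 cont=1 payload=0x59=89: acc |= 89<<7 -> acc=11437 shift=14
  byte[2]=0x08 cont=0 payload=0x08=8: acc |= 8<<14 -> acc=142509 shift=21 [end]
Varint 1: bytes[0:3] = AD D9 08 -> value 142509 (3 byte(s))
  byte[3]=0x60 cont=0 payload=0x60=96: acc |= 96<<0 -> acc=96 shift=7 [end]
Varint 2: bytes[3:4] = 60 -> value 96 (1 byte(s))
  byte[4]=0x2E cont=0 payload=0x2E=46: acc |= 46<<0 -> acc=46 shift=7 [end]
Varint 3: bytes[4:5] = 2E -> value 46 (1 byte(s))
  byte[5]=0xB0 cont=1 payload=0x30=48: acc |= 48<<0 -> acc=48 shift=7
  byte[6]=0xB8 cont=1 payload=0x38=56: acc |= 56<<7 -> acc=7216 shift=14
  byte[7]=0xDD cont=1 payload=0x5D=93: acc |= 93<<14 -> acc=1530928 shift=21
  byte[8]=0x3B cont=0 payload=0x3B=59: acc |= 59<<21 -> acc=125262896 shift=28 [end]
Varint 4: bytes[5:9] = B0 B8 DD 3B -> value 125262896 (4 byte(s))
  byte[9]=0xC0 cont=1 payload=0x40=64: acc |= 64<<0 -> acc=64 shift=7
  byte[10]=0xCA cont=1 payload=0x4A=74: acc |= 74<<7 -> acc=9536 shift=14
  byte[11]=0x06 cont=0 payload=0x06=6: acc |= 6<<14 -> acc=107840 shift=21 [end]
Varint 5: bytes[9:12] = C0 CA 06 -> value 107840 (3 byte(s))
  byte[12]=0x47 cont=0 payload=0x47=71: acc |= 71<<0 -> acc=71 shift=7 [end]
Varint 6: bytes[12:13] = 47 -> value 71 (1 byte(s))
  byte[13]=0x89 cont=1 payload=0x09=9: acc |= 9<<0 -> acc=9 shift=7
  byte[14]=0xDE cont=1 payload=0x5E=94: acc |= 94<<7 -> acc=12041 shift=14
  byte[15]=0x1A cont=0 payload=0x1A=26: acc |= 26<<14 -> acc=438025 shift=21 [end]
Varint 7: bytes[13:16] = 89 DE 1A -> value 438025 (3 byte(s))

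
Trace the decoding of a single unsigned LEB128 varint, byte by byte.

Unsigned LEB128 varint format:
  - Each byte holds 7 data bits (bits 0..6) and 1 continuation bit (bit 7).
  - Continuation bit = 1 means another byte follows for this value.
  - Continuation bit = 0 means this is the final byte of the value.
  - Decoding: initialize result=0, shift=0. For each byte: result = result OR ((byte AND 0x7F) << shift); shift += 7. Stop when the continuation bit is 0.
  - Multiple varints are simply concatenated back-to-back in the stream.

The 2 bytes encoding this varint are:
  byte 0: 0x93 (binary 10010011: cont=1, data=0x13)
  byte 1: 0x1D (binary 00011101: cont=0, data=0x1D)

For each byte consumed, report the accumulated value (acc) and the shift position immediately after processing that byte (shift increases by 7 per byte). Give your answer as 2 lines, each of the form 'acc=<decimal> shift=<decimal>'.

byte 0=0x93: payload=0x13=19, contrib = 19<<0 = 19; acc -> 19, shift -> 7
byte 1=0x1D: payload=0x1D=29, contrib = 29<<7 = 3712; acc -> 3731, shift -> 14

Answer: acc=19 shift=7
acc=3731 shift=14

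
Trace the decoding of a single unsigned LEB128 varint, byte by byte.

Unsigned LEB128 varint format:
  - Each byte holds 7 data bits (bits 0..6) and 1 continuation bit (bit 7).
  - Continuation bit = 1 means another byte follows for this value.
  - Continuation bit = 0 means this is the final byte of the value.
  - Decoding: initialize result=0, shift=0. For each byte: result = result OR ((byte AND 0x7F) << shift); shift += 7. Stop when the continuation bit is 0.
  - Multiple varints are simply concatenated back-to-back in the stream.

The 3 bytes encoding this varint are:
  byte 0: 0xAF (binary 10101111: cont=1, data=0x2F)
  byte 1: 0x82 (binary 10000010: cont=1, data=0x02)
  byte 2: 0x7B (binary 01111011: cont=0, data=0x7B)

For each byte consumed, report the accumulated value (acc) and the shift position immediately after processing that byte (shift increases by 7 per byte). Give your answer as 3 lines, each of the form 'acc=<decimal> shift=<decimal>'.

Answer: acc=47 shift=7
acc=303 shift=14
acc=2015535 shift=21

Derivation:
byte 0=0xAF: payload=0x2F=47, contrib = 47<<0 = 47; acc -> 47, shift -> 7
byte 1=0x82: payload=0x02=2, contrib = 2<<7 = 256; acc -> 303, shift -> 14
byte 2=0x7B: payload=0x7B=123, contrib = 123<<14 = 2015232; acc -> 2015535, shift -> 21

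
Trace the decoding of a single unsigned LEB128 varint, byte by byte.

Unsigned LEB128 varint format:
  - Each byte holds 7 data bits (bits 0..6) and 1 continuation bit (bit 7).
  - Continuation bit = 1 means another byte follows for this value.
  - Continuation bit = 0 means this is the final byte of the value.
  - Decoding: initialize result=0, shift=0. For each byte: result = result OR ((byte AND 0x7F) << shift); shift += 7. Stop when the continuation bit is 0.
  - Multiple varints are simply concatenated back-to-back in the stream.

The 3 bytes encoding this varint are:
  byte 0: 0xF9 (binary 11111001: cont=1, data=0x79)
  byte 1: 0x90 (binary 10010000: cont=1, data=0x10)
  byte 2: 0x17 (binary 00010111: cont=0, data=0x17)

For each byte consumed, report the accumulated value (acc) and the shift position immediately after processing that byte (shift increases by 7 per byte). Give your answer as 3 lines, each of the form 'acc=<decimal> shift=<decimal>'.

byte 0=0xF9: payload=0x79=121, contrib = 121<<0 = 121; acc -> 121, shift -> 7
byte 1=0x90: payload=0x10=16, contrib = 16<<7 = 2048; acc -> 2169, shift -> 14
byte 2=0x17: payload=0x17=23, contrib = 23<<14 = 376832; acc -> 379001, shift -> 21

Answer: acc=121 shift=7
acc=2169 shift=14
acc=379001 shift=21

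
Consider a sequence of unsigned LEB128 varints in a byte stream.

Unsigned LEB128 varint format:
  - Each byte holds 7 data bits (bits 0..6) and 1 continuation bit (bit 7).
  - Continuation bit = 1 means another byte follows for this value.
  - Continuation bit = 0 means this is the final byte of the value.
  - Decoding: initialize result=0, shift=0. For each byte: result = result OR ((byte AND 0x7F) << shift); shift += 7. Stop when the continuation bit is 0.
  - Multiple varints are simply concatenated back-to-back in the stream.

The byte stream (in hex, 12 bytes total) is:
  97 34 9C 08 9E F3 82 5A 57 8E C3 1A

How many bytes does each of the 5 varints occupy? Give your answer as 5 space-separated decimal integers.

  byte[0]=0x97 cont=1 payload=0x17=23: acc |= 23<<0 -> acc=23 shift=7
  byte[1]=0x34 cont=0 payload=0x34=52: acc |= 52<<7 -> acc=6679 shift=14 [end]
Varint 1: bytes[0:2] = 97 34 -> value 6679 (2 byte(s))
  byte[2]=0x9C cont=1 payload=0x1C=28: acc |= 28<<0 -> acc=28 shift=7
  byte[3]=0x08 cont=0 payload=0x08=8: acc |= 8<<7 -> acc=1052 shift=14 [end]
Varint 2: bytes[2:4] = 9C 08 -> value 1052 (2 byte(s))
  byte[4]=0x9E cont=1 payload=0x1E=30: acc |= 30<<0 -> acc=30 shift=7
  byte[5]=0xF3 cont=1 payload=0x73=115: acc |= 115<<7 -> acc=14750 shift=14
  byte[6]=0x82 cont=1 payload=0x02=2: acc |= 2<<14 -> acc=47518 shift=21
  byte[7]=0x5A cont=0 payload=0x5A=90: acc |= 90<<21 -> acc=188791198 shift=28 [end]
Varint 3: bytes[4:8] = 9E F3 82 5A -> value 188791198 (4 byte(s))
  byte[8]=0x57 cont=0 payload=0x57=87: acc |= 87<<0 -> acc=87 shift=7 [end]
Varint 4: bytes[8:9] = 57 -> value 87 (1 byte(s))
  byte[9]=0x8E cont=1 payload=0x0E=14: acc |= 14<<0 -> acc=14 shift=7
  byte[10]=0xC3 cont=1 payload=0x43=67: acc |= 67<<7 -> acc=8590 shift=14
  byte[11]=0x1A cont=0 payload=0x1A=26: acc |= 26<<14 -> acc=434574 shift=21 [end]
Varint 5: bytes[9:12] = 8E C3 1A -> value 434574 (3 byte(s))

Answer: 2 2 4 1 3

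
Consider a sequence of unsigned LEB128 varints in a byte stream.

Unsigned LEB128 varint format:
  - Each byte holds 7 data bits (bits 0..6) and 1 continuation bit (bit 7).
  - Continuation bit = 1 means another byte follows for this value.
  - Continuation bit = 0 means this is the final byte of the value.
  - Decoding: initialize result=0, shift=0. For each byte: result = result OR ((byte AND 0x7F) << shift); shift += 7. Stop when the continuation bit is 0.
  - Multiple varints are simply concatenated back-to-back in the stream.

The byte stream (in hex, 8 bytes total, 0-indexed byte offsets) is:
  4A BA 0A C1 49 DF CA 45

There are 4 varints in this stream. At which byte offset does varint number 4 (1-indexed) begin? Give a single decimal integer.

Answer: 5

Derivation:
  byte[0]=0x4A cont=0 payload=0x4A=74: acc |= 74<<0 -> acc=74 shift=7 [end]
Varint 1: bytes[0:1] = 4A -> value 74 (1 byte(s))
  byte[1]=0xBA cont=1 payload=0x3A=58: acc |= 58<<0 -> acc=58 shift=7
  byte[2]=0x0A cont=0 payload=0x0A=10: acc |= 10<<7 -> acc=1338 shift=14 [end]
Varint 2: bytes[1:3] = BA 0A -> value 1338 (2 byte(s))
  byte[3]=0xC1 cont=1 payload=0x41=65: acc |= 65<<0 -> acc=65 shift=7
  byte[4]=0x49 cont=0 payload=0x49=73: acc |= 73<<7 -> acc=9409 shift=14 [end]
Varint 3: bytes[3:5] = C1 49 -> value 9409 (2 byte(s))
  byte[5]=0xDF cont=1 payload=0x5F=95: acc |= 95<<0 -> acc=95 shift=7
  byte[6]=0xCA cont=1 payload=0x4A=74: acc |= 74<<7 -> acc=9567 shift=14
  byte[7]=0x45 cont=0 payload=0x45=69: acc |= 69<<14 -> acc=1140063 shift=21 [end]
Varint 4: bytes[5:8] = DF CA 45 -> value 1140063 (3 byte(s))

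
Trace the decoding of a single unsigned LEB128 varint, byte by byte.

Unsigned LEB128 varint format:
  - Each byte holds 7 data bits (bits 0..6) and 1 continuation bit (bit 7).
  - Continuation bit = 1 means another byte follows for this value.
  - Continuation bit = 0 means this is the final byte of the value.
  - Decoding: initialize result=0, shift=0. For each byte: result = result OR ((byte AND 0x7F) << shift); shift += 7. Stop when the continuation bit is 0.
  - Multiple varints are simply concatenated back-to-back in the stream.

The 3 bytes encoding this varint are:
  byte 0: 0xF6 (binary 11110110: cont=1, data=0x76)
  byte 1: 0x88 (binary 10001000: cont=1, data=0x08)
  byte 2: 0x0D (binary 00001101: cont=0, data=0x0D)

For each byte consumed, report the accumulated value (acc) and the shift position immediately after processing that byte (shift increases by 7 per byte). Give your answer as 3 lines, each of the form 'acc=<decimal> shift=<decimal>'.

byte 0=0xF6: payload=0x76=118, contrib = 118<<0 = 118; acc -> 118, shift -> 7
byte 1=0x88: payload=0x08=8, contrib = 8<<7 = 1024; acc -> 1142, shift -> 14
byte 2=0x0D: payload=0x0D=13, contrib = 13<<14 = 212992; acc -> 214134, shift -> 21

Answer: acc=118 shift=7
acc=1142 shift=14
acc=214134 shift=21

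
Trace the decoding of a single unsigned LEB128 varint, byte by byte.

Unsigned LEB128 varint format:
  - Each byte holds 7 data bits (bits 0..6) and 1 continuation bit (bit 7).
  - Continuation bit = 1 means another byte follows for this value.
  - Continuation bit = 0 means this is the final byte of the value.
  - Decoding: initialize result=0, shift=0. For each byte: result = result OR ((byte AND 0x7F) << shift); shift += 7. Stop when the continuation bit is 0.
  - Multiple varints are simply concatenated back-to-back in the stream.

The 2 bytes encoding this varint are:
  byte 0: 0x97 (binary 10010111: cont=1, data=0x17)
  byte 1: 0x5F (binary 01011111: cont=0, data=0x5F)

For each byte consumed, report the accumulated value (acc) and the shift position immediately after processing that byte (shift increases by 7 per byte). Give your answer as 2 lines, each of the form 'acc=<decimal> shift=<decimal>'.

Answer: acc=23 shift=7
acc=12183 shift=14

Derivation:
byte 0=0x97: payload=0x17=23, contrib = 23<<0 = 23; acc -> 23, shift -> 7
byte 1=0x5F: payload=0x5F=95, contrib = 95<<7 = 12160; acc -> 12183, shift -> 14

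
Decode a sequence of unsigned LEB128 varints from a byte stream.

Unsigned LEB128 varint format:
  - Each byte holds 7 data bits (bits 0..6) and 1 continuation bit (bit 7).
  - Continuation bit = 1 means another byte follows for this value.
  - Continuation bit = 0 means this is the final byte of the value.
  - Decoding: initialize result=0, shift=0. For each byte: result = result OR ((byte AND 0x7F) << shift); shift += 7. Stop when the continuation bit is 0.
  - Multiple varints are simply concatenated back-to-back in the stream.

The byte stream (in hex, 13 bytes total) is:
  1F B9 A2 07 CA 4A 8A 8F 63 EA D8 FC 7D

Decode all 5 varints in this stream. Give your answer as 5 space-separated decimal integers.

  byte[0]=0x1F cont=0 payload=0x1F=31: acc |= 31<<0 -> acc=31 shift=7 [end]
Varint 1: bytes[0:1] = 1F -> value 31 (1 byte(s))
  byte[1]=0xB9 cont=1 payload=0x39=57: acc |= 57<<0 -> acc=57 shift=7
  byte[2]=0xA2 cont=1 payload=0x22=34: acc |= 34<<7 -> acc=4409 shift=14
  byte[3]=0x07 cont=0 payload=0x07=7: acc |= 7<<14 -> acc=119097 shift=21 [end]
Varint 2: bytes[1:4] = B9 A2 07 -> value 119097 (3 byte(s))
  byte[4]=0xCA cont=1 payload=0x4A=74: acc |= 74<<0 -> acc=74 shift=7
  byte[5]=0x4A cont=0 payload=0x4A=74: acc |= 74<<7 -> acc=9546 shift=14 [end]
Varint 3: bytes[4:6] = CA 4A -> value 9546 (2 byte(s))
  byte[6]=0x8A cont=1 payload=0x0A=10: acc |= 10<<0 -> acc=10 shift=7
  byte[7]=0x8F cont=1 payload=0x0F=15: acc |= 15<<7 -> acc=1930 shift=14
  byte[8]=0x63 cont=0 payload=0x63=99: acc |= 99<<14 -> acc=1623946 shift=21 [end]
Varint 4: bytes[6:9] = 8A 8F 63 -> value 1623946 (3 byte(s))
  byte[9]=0xEA cont=1 payload=0x6A=106: acc |= 106<<0 -> acc=106 shift=7
  byte[10]=0xD8 cont=1 payload=0x58=88: acc |= 88<<7 -> acc=11370 shift=14
  byte[11]=0xFC cont=1 payload=0x7C=124: acc |= 124<<14 -> acc=2042986 shift=21
  byte[12]=0x7D cont=0 payload=0x7D=125: acc |= 125<<21 -> acc=264186986 shift=28 [end]
Varint 5: bytes[9:13] = EA D8 FC 7D -> value 264186986 (4 byte(s))

Answer: 31 119097 9546 1623946 264186986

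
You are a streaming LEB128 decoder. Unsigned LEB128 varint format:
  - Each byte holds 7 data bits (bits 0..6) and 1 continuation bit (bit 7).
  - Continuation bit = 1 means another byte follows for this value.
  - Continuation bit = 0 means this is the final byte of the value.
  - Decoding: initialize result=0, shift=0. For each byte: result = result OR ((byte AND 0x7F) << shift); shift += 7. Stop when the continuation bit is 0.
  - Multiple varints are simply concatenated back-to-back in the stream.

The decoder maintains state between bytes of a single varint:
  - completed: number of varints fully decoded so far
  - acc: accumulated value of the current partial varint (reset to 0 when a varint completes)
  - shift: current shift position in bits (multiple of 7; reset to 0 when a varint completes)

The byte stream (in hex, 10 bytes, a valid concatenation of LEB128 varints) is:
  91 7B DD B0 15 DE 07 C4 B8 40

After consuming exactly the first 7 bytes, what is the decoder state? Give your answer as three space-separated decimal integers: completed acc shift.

byte[0]=0x91 cont=1 payload=0x11: acc |= 17<<0 -> completed=0 acc=17 shift=7
byte[1]=0x7B cont=0 payload=0x7B: varint #1 complete (value=15761); reset -> completed=1 acc=0 shift=0
byte[2]=0xDD cont=1 payload=0x5D: acc |= 93<<0 -> completed=1 acc=93 shift=7
byte[3]=0xB0 cont=1 payload=0x30: acc |= 48<<7 -> completed=1 acc=6237 shift=14
byte[4]=0x15 cont=0 payload=0x15: varint #2 complete (value=350301); reset -> completed=2 acc=0 shift=0
byte[5]=0xDE cont=1 payload=0x5E: acc |= 94<<0 -> completed=2 acc=94 shift=7
byte[6]=0x07 cont=0 payload=0x07: varint #3 complete (value=990); reset -> completed=3 acc=0 shift=0

Answer: 3 0 0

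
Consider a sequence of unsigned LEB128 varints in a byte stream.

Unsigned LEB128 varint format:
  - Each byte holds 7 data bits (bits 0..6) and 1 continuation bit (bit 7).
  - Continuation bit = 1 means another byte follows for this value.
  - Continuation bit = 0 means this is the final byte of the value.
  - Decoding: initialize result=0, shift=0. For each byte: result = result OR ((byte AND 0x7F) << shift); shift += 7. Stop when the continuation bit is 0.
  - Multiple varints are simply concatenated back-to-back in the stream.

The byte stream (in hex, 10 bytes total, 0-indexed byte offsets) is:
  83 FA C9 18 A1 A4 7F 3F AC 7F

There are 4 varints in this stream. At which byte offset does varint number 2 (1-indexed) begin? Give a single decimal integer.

Answer: 4

Derivation:
  byte[0]=0x83 cont=1 payload=0x03=3: acc |= 3<<0 -> acc=3 shift=7
  byte[1]=0xFA cont=1 payload=0x7A=122: acc |= 122<<7 -> acc=15619 shift=14
  byte[2]=0xC9 cont=1 payload=0x49=73: acc |= 73<<14 -> acc=1211651 shift=21
  byte[3]=0x18 cont=0 payload=0x18=24: acc |= 24<<21 -> acc=51543299 shift=28 [end]
Varint 1: bytes[0:4] = 83 FA C9 18 -> value 51543299 (4 byte(s))
  byte[4]=0xA1 cont=1 payload=0x21=33: acc |= 33<<0 -> acc=33 shift=7
  byte[5]=0xA4 cont=1 payload=0x24=36: acc |= 36<<7 -> acc=4641 shift=14
  byte[6]=0x7F cont=0 payload=0x7F=127: acc |= 127<<14 -> acc=2085409 shift=21 [end]
Varint 2: bytes[4:7] = A1 A4 7F -> value 2085409 (3 byte(s))
  byte[7]=0x3F cont=0 payload=0x3F=63: acc |= 63<<0 -> acc=63 shift=7 [end]
Varint 3: bytes[7:8] = 3F -> value 63 (1 byte(s))
  byte[8]=0xAC cont=1 payload=0x2C=44: acc |= 44<<0 -> acc=44 shift=7
  byte[9]=0x7F cont=0 payload=0x7F=127: acc |= 127<<7 -> acc=16300 shift=14 [end]
Varint 4: bytes[8:10] = AC 7F -> value 16300 (2 byte(s))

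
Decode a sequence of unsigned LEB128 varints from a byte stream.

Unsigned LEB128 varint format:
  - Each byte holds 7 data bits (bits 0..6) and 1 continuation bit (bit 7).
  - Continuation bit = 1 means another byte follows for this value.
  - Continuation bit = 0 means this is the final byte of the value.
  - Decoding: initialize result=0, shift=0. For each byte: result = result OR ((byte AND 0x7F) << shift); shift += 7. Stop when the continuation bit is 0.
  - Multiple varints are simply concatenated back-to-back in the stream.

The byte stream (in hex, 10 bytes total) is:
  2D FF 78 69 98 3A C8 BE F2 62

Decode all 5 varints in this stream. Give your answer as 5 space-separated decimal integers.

  byte[0]=0x2D cont=0 payload=0x2D=45: acc |= 45<<0 -> acc=45 shift=7 [end]
Varint 1: bytes[0:1] = 2D -> value 45 (1 byte(s))
  byte[1]=0xFF cont=1 payload=0x7F=127: acc |= 127<<0 -> acc=127 shift=7
  byte[2]=0x78 cont=0 payload=0x78=120: acc |= 120<<7 -> acc=15487 shift=14 [end]
Varint 2: bytes[1:3] = FF 78 -> value 15487 (2 byte(s))
  byte[3]=0x69 cont=0 payload=0x69=105: acc |= 105<<0 -> acc=105 shift=7 [end]
Varint 3: bytes[3:4] = 69 -> value 105 (1 byte(s))
  byte[4]=0x98 cont=1 payload=0x18=24: acc |= 24<<0 -> acc=24 shift=7
  byte[5]=0x3A cont=0 payload=0x3A=58: acc |= 58<<7 -> acc=7448 shift=14 [end]
Varint 4: bytes[4:6] = 98 3A -> value 7448 (2 byte(s))
  byte[6]=0xC8 cont=1 payload=0x48=72: acc |= 72<<0 -> acc=72 shift=7
  byte[7]=0xBE cont=1 payload=0x3E=62: acc |= 62<<7 -> acc=8008 shift=14
  byte[8]=0xF2 cont=1 payload=0x72=114: acc |= 114<<14 -> acc=1875784 shift=21
  byte[9]=0x62 cont=0 payload=0x62=98: acc |= 98<<21 -> acc=207396680 shift=28 [end]
Varint 5: bytes[6:10] = C8 BE F2 62 -> value 207396680 (4 byte(s))

Answer: 45 15487 105 7448 207396680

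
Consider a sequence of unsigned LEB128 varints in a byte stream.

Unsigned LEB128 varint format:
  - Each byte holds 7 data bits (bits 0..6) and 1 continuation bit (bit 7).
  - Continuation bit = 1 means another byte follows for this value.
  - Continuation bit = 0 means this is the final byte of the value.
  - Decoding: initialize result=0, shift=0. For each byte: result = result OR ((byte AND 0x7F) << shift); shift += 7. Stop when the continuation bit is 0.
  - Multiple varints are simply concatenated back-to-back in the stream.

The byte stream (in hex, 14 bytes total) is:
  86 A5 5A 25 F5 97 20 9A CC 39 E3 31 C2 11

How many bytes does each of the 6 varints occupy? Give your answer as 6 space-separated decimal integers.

  byte[0]=0x86 cont=1 payload=0x06=6: acc |= 6<<0 -> acc=6 shift=7
  byte[1]=0xA5 cont=1 payload=0x25=37: acc |= 37<<7 -> acc=4742 shift=14
  byte[2]=0x5A cont=0 payload=0x5A=90: acc |= 90<<14 -> acc=1479302 shift=21 [end]
Varint 1: bytes[0:3] = 86 A5 5A -> value 1479302 (3 byte(s))
  byte[3]=0x25 cont=0 payload=0x25=37: acc |= 37<<0 -> acc=37 shift=7 [end]
Varint 2: bytes[3:4] = 25 -> value 37 (1 byte(s))
  byte[4]=0xF5 cont=1 payload=0x75=117: acc |= 117<<0 -> acc=117 shift=7
  byte[5]=0x97 cont=1 payload=0x17=23: acc |= 23<<7 -> acc=3061 shift=14
  byte[6]=0x20 cont=0 payload=0x20=32: acc |= 32<<14 -> acc=527349 shift=21 [end]
Varint 3: bytes[4:7] = F5 97 20 -> value 527349 (3 byte(s))
  byte[7]=0x9A cont=1 payload=0x1A=26: acc |= 26<<0 -> acc=26 shift=7
  byte[8]=0xCC cont=1 payload=0x4C=76: acc |= 76<<7 -> acc=9754 shift=14
  byte[9]=0x39 cont=0 payload=0x39=57: acc |= 57<<14 -> acc=943642 shift=21 [end]
Varint 4: bytes[7:10] = 9A CC 39 -> value 943642 (3 byte(s))
  byte[10]=0xE3 cont=1 payload=0x63=99: acc |= 99<<0 -> acc=99 shift=7
  byte[11]=0x31 cont=0 payload=0x31=49: acc |= 49<<7 -> acc=6371 shift=14 [end]
Varint 5: bytes[10:12] = E3 31 -> value 6371 (2 byte(s))
  byte[12]=0xC2 cont=1 payload=0x42=66: acc |= 66<<0 -> acc=66 shift=7
  byte[13]=0x11 cont=0 payload=0x11=17: acc |= 17<<7 -> acc=2242 shift=14 [end]
Varint 6: bytes[12:14] = C2 11 -> value 2242 (2 byte(s))

Answer: 3 1 3 3 2 2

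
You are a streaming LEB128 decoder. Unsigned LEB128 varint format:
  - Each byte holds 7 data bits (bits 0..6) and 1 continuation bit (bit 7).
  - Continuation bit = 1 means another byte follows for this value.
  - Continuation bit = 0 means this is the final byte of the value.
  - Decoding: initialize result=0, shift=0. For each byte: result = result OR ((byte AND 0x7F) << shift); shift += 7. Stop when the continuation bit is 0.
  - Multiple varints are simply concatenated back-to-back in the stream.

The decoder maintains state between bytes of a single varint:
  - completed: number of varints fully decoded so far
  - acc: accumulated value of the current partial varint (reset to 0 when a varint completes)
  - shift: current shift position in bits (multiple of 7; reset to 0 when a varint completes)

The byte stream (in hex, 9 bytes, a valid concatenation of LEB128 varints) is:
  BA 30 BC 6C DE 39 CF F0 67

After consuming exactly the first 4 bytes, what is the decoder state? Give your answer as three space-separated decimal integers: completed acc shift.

byte[0]=0xBA cont=1 payload=0x3A: acc |= 58<<0 -> completed=0 acc=58 shift=7
byte[1]=0x30 cont=0 payload=0x30: varint #1 complete (value=6202); reset -> completed=1 acc=0 shift=0
byte[2]=0xBC cont=1 payload=0x3C: acc |= 60<<0 -> completed=1 acc=60 shift=7
byte[3]=0x6C cont=0 payload=0x6C: varint #2 complete (value=13884); reset -> completed=2 acc=0 shift=0

Answer: 2 0 0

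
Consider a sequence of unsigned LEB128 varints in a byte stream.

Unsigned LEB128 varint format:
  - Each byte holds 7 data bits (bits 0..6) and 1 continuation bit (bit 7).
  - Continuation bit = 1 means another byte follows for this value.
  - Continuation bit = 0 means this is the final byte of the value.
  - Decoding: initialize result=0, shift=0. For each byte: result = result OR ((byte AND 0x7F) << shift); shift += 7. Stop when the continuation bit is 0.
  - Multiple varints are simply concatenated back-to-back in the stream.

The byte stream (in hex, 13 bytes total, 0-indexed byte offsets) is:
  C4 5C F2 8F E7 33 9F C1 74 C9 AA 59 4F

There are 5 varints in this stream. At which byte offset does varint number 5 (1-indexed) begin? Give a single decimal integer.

Answer: 12

Derivation:
  byte[0]=0xC4 cont=1 payload=0x44=68: acc |= 68<<0 -> acc=68 shift=7
  byte[1]=0x5C cont=0 payload=0x5C=92: acc |= 92<<7 -> acc=11844 shift=14 [end]
Varint 1: bytes[0:2] = C4 5C -> value 11844 (2 byte(s))
  byte[2]=0xF2 cont=1 payload=0x72=114: acc |= 114<<0 -> acc=114 shift=7
  byte[3]=0x8F cont=1 payload=0x0F=15: acc |= 15<<7 -> acc=2034 shift=14
  byte[4]=0xE7 cont=1 payload=0x67=103: acc |= 103<<14 -> acc=1689586 shift=21
  byte[5]=0x33 cont=0 payload=0x33=51: acc |= 51<<21 -> acc=108644338 shift=28 [end]
Varint 2: bytes[2:6] = F2 8F E7 33 -> value 108644338 (4 byte(s))
  byte[6]=0x9F cont=1 payload=0x1F=31: acc |= 31<<0 -> acc=31 shift=7
  byte[7]=0xC1 cont=1 payload=0x41=65: acc |= 65<<7 -> acc=8351 shift=14
  byte[8]=0x74 cont=0 payload=0x74=116: acc |= 116<<14 -> acc=1908895 shift=21 [end]
Varint 3: bytes[6:9] = 9F C1 74 -> value 1908895 (3 byte(s))
  byte[9]=0xC9 cont=1 payload=0x49=73: acc |= 73<<0 -> acc=73 shift=7
  byte[10]=0xAA cont=1 payload=0x2A=42: acc |= 42<<7 -> acc=5449 shift=14
  byte[11]=0x59 cont=0 payload=0x59=89: acc |= 89<<14 -> acc=1463625 shift=21 [end]
Varint 4: bytes[9:12] = C9 AA 59 -> value 1463625 (3 byte(s))
  byte[12]=0x4F cont=0 payload=0x4F=79: acc |= 79<<0 -> acc=79 shift=7 [end]
Varint 5: bytes[12:13] = 4F -> value 79 (1 byte(s))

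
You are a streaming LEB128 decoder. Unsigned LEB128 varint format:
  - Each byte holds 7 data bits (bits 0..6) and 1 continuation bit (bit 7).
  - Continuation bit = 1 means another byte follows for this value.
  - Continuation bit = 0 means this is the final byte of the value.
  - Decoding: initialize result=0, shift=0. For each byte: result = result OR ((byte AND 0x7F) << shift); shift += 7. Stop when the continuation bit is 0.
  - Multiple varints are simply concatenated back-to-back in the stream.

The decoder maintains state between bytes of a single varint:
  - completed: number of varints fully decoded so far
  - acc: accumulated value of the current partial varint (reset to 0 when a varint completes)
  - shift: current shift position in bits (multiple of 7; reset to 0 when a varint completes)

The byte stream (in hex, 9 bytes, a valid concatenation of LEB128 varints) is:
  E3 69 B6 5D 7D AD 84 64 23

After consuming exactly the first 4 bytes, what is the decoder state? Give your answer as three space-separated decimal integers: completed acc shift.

Answer: 2 0 0

Derivation:
byte[0]=0xE3 cont=1 payload=0x63: acc |= 99<<0 -> completed=0 acc=99 shift=7
byte[1]=0x69 cont=0 payload=0x69: varint #1 complete (value=13539); reset -> completed=1 acc=0 shift=0
byte[2]=0xB6 cont=1 payload=0x36: acc |= 54<<0 -> completed=1 acc=54 shift=7
byte[3]=0x5D cont=0 payload=0x5D: varint #2 complete (value=11958); reset -> completed=2 acc=0 shift=0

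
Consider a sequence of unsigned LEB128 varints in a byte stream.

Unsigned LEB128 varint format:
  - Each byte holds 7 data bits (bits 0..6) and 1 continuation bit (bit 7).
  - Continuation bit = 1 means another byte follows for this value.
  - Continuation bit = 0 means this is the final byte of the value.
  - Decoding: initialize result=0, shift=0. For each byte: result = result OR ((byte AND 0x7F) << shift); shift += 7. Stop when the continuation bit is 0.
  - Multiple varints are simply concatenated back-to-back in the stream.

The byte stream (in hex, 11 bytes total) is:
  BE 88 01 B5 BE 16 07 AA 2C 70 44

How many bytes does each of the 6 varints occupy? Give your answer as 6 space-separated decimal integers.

Answer: 3 3 1 2 1 1

Derivation:
  byte[0]=0xBE cont=1 payload=0x3E=62: acc |= 62<<0 -> acc=62 shift=7
  byte[1]=0x88 cont=1 payload=0x08=8: acc |= 8<<7 -> acc=1086 shift=14
  byte[2]=0x01 cont=0 payload=0x01=1: acc |= 1<<14 -> acc=17470 shift=21 [end]
Varint 1: bytes[0:3] = BE 88 01 -> value 17470 (3 byte(s))
  byte[3]=0xB5 cont=1 payload=0x35=53: acc |= 53<<0 -> acc=53 shift=7
  byte[4]=0xBE cont=1 payload=0x3E=62: acc |= 62<<7 -> acc=7989 shift=14
  byte[5]=0x16 cont=0 payload=0x16=22: acc |= 22<<14 -> acc=368437 shift=21 [end]
Varint 2: bytes[3:6] = B5 BE 16 -> value 368437 (3 byte(s))
  byte[6]=0x07 cont=0 payload=0x07=7: acc |= 7<<0 -> acc=7 shift=7 [end]
Varint 3: bytes[6:7] = 07 -> value 7 (1 byte(s))
  byte[7]=0xAA cont=1 payload=0x2A=42: acc |= 42<<0 -> acc=42 shift=7
  byte[8]=0x2C cont=0 payload=0x2C=44: acc |= 44<<7 -> acc=5674 shift=14 [end]
Varint 4: bytes[7:9] = AA 2C -> value 5674 (2 byte(s))
  byte[9]=0x70 cont=0 payload=0x70=112: acc |= 112<<0 -> acc=112 shift=7 [end]
Varint 5: bytes[9:10] = 70 -> value 112 (1 byte(s))
  byte[10]=0x44 cont=0 payload=0x44=68: acc |= 68<<0 -> acc=68 shift=7 [end]
Varint 6: bytes[10:11] = 44 -> value 68 (1 byte(s))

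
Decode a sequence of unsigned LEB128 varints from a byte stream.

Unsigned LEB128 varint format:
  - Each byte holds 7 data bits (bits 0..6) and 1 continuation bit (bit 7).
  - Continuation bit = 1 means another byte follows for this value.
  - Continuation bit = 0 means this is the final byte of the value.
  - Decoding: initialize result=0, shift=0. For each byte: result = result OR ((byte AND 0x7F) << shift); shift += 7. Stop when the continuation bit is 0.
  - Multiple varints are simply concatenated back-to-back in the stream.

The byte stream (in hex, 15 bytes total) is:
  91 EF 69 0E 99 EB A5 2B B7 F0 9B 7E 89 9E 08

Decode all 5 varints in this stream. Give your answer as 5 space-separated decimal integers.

Answer: 1734545 14 90797465 264697911 134921

Derivation:
  byte[0]=0x91 cont=1 payload=0x11=17: acc |= 17<<0 -> acc=17 shift=7
  byte[1]=0xEF cont=1 payload=0x6F=111: acc |= 111<<7 -> acc=14225 shift=14
  byte[2]=0x69 cont=0 payload=0x69=105: acc |= 105<<14 -> acc=1734545 shift=21 [end]
Varint 1: bytes[0:3] = 91 EF 69 -> value 1734545 (3 byte(s))
  byte[3]=0x0E cont=0 payload=0x0E=14: acc |= 14<<0 -> acc=14 shift=7 [end]
Varint 2: bytes[3:4] = 0E -> value 14 (1 byte(s))
  byte[4]=0x99 cont=1 payload=0x19=25: acc |= 25<<0 -> acc=25 shift=7
  byte[5]=0xEB cont=1 payload=0x6B=107: acc |= 107<<7 -> acc=13721 shift=14
  byte[6]=0xA5 cont=1 payload=0x25=37: acc |= 37<<14 -> acc=619929 shift=21
  byte[7]=0x2B cont=0 payload=0x2B=43: acc |= 43<<21 -> acc=90797465 shift=28 [end]
Varint 3: bytes[4:8] = 99 EB A5 2B -> value 90797465 (4 byte(s))
  byte[8]=0xB7 cont=1 payload=0x37=55: acc |= 55<<0 -> acc=55 shift=7
  byte[9]=0xF0 cont=1 payload=0x70=112: acc |= 112<<7 -> acc=14391 shift=14
  byte[10]=0x9B cont=1 payload=0x1B=27: acc |= 27<<14 -> acc=456759 shift=21
  byte[11]=0x7E cont=0 payload=0x7E=126: acc |= 126<<21 -> acc=264697911 shift=28 [end]
Varint 4: bytes[8:12] = B7 F0 9B 7E -> value 264697911 (4 byte(s))
  byte[12]=0x89 cont=1 payload=0x09=9: acc |= 9<<0 -> acc=9 shift=7
  byte[13]=0x9E cont=1 payload=0x1E=30: acc |= 30<<7 -> acc=3849 shift=14
  byte[14]=0x08 cont=0 payload=0x08=8: acc |= 8<<14 -> acc=134921 shift=21 [end]
Varint 5: bytes[12:15] = 89 9E 08 -> value 134921 (3 byte(s))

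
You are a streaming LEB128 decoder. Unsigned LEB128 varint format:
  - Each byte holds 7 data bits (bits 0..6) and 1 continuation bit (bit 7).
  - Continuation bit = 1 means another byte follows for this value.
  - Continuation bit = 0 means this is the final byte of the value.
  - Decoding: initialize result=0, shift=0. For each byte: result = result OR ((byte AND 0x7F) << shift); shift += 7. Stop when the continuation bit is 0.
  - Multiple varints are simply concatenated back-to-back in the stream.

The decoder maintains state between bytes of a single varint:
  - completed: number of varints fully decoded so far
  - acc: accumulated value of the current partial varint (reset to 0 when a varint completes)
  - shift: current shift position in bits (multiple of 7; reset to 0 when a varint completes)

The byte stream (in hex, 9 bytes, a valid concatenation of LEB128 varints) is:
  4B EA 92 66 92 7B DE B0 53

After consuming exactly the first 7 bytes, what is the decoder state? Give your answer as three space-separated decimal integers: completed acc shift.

Answer: 3 94 7

Derivation:
byte[0]=0x4B cont=0 payload=0x4B: varint #1 complete (value=75); reset -> completed=1 acc=0 shift=0
byte[1]=0xEA cont=1 payload=0x6A: acc |= 106<<0 -> completed=1 acc=106 shift=7
byte[2]=0x92 cont=1 payload=0x12: acc |= 18<<7 -> completed=1 acc=2410 shift=14
byte[3]=0x66 cont=0 payload=0x66: varint #2 complete (value=1673578); reset -> completed=2 acc=0 shift=0
byte[4]=0x92 cont=1 payload=0x12: acc |= 18<<0 -> completed=2 acc=18 shift=7
byte[5]=0x7B cont=0 payload=0x7B: varint #3 complete (value=15762); reset -> completed=3 acc=0 shift=0
byte[6]=0xDE cont=1 payload=0x5E: acc |= 94<<0 -> completed=3 acc=94 shift=7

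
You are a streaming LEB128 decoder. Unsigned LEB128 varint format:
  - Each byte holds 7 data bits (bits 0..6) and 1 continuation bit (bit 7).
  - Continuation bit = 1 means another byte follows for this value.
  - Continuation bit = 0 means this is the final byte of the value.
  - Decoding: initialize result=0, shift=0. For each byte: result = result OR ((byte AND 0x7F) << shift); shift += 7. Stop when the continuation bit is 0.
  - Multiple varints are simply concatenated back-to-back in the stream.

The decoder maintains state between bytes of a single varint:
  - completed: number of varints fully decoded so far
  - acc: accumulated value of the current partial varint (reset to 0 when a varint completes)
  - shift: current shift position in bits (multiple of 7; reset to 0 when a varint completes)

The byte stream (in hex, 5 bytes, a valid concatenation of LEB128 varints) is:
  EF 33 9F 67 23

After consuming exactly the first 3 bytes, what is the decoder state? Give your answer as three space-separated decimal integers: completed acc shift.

byte[0]=0xEF cont=1 payload=0x6F: acc |= 111<<0 -> completed=0 acc=111 shift=7
byte[1]=0x33 cont=0 payload=0x33: varint #1 complete (value=6639); reset -> completed=1 acc=0 shift=0
byte[2]=0x9F cont=1 payload=0x1F: acc |= 31<<0 -> completed=1 acc=31 shift=7

Answer: 1 31 7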